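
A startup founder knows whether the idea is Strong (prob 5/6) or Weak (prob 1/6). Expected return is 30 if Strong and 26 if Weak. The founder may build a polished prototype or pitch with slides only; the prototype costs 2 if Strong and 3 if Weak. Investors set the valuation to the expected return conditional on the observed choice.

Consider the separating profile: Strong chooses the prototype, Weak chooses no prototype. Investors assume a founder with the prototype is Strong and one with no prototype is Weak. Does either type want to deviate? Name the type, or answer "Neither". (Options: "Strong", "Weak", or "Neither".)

Weak

The prototype pays 30; no prototype pays 26.
Strong: assigned the prototype, nets 30 − 2 = 28; deviating to no prototype nets 26.
Weak: assigned no prototype, nets 26; deviating to the prototype nets 30 − 3 = 27.
The Weak type gains 1 by deviating.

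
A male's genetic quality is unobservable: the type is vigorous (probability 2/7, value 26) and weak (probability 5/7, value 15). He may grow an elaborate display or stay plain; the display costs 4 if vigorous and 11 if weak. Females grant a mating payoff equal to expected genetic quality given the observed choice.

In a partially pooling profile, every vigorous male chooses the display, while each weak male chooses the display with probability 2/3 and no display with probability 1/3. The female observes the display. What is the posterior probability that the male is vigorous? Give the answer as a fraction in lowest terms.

P(the display) = (2/7)·1 + (5/7)·(2/3) = 16/21.
By Bayes' rule, P(vigorous | the display) = (2/7) / (16/21) = 3/8.

3/8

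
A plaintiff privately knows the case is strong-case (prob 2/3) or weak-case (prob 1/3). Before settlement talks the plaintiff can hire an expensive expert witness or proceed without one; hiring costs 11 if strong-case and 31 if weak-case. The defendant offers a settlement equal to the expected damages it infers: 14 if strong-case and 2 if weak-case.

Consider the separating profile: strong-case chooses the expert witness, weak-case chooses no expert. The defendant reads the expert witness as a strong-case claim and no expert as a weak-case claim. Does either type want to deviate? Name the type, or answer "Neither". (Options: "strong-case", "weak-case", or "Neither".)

Neither

The expert witness pays 14; no expert pays 2.
strong-case: assigned the expert witness, nets 14 − 11 = 3; deviating to no expert nets 2.
weak-case: assigned no expert, nets 2; deviating to the expert witness nets 14 − 31 = -17.
Both types strictly prefer their assigned action; no profitable deviation.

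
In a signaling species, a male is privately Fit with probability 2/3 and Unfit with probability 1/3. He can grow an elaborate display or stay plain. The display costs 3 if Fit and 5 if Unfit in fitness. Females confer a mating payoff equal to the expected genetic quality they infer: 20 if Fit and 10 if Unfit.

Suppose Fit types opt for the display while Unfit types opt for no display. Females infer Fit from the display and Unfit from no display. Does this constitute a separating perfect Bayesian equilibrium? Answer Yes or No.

No

Under these beliefs, the display earns mating payoff 20 and no display earns mating payoff 10.
Fit: the display nets 20 − 3 = 17; no display nets 10. Fit prefers the display.
Unfit: the display nets 20 − 5 = 15; no display nets 10. Unfit would deviate to the display.
Unfit has a profitable deviation, so the profile is not an equilibrium.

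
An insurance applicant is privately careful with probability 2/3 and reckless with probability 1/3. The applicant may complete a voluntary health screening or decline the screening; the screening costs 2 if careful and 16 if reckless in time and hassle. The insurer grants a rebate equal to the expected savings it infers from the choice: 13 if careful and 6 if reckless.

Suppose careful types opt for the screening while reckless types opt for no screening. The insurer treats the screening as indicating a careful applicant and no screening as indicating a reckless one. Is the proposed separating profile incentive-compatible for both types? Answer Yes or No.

Yes

Under these beliefs, the screening earns rebate 13 and no screening earns rebate 6.
careful: the screening nets 13 − 2 = 11; no screening nets 6. careful prefers the screening.
reckless: the screening nets 13 − 16 = -3; no screening nets 6. reckless prefers no screening.
Neither type deviates, so the separating profile is an equilibrium.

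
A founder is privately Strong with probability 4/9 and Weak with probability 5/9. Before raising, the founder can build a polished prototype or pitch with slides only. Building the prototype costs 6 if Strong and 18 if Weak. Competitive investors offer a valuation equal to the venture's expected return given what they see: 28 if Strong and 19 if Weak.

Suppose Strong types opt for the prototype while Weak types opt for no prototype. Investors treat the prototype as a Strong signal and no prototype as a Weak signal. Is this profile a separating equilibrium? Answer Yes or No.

Yes

Under these beliefs, the prototype earns valuation 28 and no prototype earns valuation 19.
Strong: the prototype nets 28 − 6 = 22; no prototype nets 19. Strong prefers the prototype.
Weak: the prototype nets 28 − 18 = 10; no prototype nets 19. Weak prefers no prototype.
Neither type deviates, so the separating profile is an equilibrium.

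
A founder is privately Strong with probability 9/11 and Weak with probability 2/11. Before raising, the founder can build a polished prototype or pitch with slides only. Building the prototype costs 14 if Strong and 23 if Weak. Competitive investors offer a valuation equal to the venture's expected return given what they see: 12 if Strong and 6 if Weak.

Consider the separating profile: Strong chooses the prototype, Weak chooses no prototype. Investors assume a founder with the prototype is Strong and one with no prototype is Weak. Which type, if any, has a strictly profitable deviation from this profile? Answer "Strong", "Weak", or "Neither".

The prototype pays 12; no prototype pays 6.
Strong: assigned the prototype, nets 12 − 14 = -2; deviating to no prototype nets 6.
Weak: assigned no prototype, nets 6; deviating to the prototype nets 12 − 23 = -11.
The Strong type gains 8 by deviating.

Strong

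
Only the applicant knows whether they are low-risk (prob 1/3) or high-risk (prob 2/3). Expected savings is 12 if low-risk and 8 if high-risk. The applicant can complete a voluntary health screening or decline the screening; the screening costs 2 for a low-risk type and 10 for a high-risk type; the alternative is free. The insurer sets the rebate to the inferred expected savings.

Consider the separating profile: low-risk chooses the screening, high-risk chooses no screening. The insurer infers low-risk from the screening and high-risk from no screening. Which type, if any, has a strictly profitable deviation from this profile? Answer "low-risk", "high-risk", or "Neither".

The screening pays 12; no screening pays 8.
low-risk: assigned the screening, nets 12 − 2 = 10; deviating to no screening nets 8.
high-risk: assigned no screening, nets 8; deviating to the screening nets 12 − 10 = 2.
Both types strictly prefer their assigned action; no profitable deviation.

Neither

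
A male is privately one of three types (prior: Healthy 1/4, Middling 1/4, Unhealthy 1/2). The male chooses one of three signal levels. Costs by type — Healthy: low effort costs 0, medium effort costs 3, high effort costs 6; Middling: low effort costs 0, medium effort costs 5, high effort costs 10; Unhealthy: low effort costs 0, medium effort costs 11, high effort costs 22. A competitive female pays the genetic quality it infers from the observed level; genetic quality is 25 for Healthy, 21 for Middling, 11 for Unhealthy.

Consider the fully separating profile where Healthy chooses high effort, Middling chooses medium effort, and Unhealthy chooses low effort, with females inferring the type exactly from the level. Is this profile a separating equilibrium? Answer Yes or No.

Yes

Separating mating payoffs: high effort → 25, medium effort → 21, low effort → 11.
Healthy (assigned high effort): low effort: 11 − 0 = 11; medium effort: 21 − 3 = 18; high effort: 25 − 6 = 19. Healthy stays.
Middling (assigned medium effort): low effort: 11 − 0 = 11; medium effort: 21 − 5 = 16; high effort: 25 − 10 = 15. Middling stays.
Unhealthy (assigned low effort): low effort: 11 − 0 = 11; medium effort: 21 − 11 = 10; high effort: 25 − 22 = 3. Unhealthy stays.
Every type prefers its assigned level; separation holds.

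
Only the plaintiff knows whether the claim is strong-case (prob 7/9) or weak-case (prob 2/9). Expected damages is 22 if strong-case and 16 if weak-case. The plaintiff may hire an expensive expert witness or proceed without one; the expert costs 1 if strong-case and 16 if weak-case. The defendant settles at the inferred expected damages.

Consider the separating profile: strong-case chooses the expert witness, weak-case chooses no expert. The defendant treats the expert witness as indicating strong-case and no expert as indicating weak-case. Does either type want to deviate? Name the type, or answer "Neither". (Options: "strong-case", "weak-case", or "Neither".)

The expert witness pays 22; no expert pays 16.
strong-case: assigned the expert witness, nets 22 − 1 = 21; deviating to no expert nets 16.
weak-case: assigned no expert, nets 16; deviating to the expert witness nets 22 − 16 = 6.
Both types strictly prefer their assigned action; no profitable deviation.

Neither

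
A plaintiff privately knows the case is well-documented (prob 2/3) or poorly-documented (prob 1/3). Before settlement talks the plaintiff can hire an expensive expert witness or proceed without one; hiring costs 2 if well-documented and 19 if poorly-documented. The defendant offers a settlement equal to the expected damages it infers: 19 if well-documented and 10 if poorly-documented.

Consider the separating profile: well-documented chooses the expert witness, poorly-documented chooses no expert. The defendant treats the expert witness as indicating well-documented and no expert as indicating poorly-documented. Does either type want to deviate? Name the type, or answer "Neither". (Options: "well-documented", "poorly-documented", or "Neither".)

The expert witness pays 19; no expert pays 10.
well-documented: assigned the expert witness, nets 19 − 2 = 17; deviating to no expert nets 10.
poorly-documented: assigned no expert, nets 10; deviating to the expert witness nets 19 − 19 = 0.
Both types strictly prefer their assigned action; no profitable deviation.

Neither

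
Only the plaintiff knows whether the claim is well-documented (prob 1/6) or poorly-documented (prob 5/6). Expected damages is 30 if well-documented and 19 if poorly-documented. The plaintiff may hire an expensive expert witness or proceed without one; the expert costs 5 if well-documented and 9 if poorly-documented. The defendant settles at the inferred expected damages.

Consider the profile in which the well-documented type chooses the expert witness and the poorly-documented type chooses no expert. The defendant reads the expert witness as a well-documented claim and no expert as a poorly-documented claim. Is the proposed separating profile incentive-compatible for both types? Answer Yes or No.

Under these beliefs, the expert witness earns settlement 30 and no expert earns settlement 19.
well-documented: the expert witness nets 30 − 5 = 25; no expert nets 19. well-documented prefers the expert witness.
poorly-documented: the expert witness nets 30 − 9 = 21; no expert nets 19. poorly-documented would deviate to the expert witness.
poorly-documented has a profitable deviation, so the profile is not an equilibrium.

No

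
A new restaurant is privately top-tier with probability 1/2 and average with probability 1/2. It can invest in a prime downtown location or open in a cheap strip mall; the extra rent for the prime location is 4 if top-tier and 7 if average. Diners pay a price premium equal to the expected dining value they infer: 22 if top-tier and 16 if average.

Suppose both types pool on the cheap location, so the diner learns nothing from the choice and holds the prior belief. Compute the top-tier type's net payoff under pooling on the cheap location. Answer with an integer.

19

Pooled price premium = 1/2·22 + 1/2·16 = 19.
top-tier pays no cost for the cheap location, so net payoff = 19.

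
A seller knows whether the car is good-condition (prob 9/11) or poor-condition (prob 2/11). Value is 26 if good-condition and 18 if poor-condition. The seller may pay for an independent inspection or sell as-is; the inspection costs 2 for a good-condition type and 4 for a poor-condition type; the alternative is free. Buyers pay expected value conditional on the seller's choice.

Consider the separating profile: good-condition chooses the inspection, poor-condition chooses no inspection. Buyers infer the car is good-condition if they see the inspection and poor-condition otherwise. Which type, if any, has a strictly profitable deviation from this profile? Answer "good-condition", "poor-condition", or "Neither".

poor-condition

The inspection pays 26; no inspection pays 18.
good-condition: assigned the inspection, nets 26 − 2 = 24; deviating to no inspection nets 18.
poor-condition: assigned no inspection, nets 18; deviating to the inspection nets 26 − 4 = 22.
The poor-condition type gains 4 by deviating.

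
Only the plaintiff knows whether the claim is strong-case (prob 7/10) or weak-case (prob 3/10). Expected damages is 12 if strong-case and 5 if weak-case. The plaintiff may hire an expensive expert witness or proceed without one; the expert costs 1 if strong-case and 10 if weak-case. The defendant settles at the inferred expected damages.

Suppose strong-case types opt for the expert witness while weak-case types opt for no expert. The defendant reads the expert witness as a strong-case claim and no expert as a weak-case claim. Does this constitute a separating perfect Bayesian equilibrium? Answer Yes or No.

Yes

Under these beliefs, the expert witness earns settlement 12 and no expert earns settlement 5.
strong-case: the expert witness nets 12 − 1 = 11; no expert nets 5. strong-case prefers the expert witness.
weak-case: the expert witness nets 12 − 10 = 2; no expert nets 5. weak-case prefers no expert.
Neither type deviates, so the separating profile is an equilibrium.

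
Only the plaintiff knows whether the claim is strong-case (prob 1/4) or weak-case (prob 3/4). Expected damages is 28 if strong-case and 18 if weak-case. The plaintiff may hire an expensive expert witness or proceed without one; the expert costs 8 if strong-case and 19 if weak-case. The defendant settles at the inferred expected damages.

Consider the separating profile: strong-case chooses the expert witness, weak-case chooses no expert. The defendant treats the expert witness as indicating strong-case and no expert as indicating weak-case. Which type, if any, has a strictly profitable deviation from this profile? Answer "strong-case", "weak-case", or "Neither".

The expert witness pays 28; no expert pays 18.
strong-case: assigned the expert witness, nets 28 − 8 = 20; deviating to no expert nets 18.
weak-case: assigned no expert, nets 18; deviating to the expert witness nets 28 − 19 = 9.
Both types strictly prefer their assigned action; no profitable deviation.

Neither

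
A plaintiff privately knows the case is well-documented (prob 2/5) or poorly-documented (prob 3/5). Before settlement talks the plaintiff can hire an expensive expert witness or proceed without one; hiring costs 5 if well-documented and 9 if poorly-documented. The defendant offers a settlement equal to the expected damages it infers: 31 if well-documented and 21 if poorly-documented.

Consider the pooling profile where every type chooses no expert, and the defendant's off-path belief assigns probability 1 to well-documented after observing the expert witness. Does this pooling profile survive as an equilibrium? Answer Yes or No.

No

On path, the defendant holds the prior and pays 2/5·31 + 3/5·21 = 25. Off path (the expert witness), believing well-documented, it pays 31.
well-documented: no expert nets 25; the expert witness nets 31 − 5 = 26. well-documented would deviate.
poorly-documented: no expert nets 25; the expert witness nets 31 − 9 = 22. poorly-documented stays.
A type deviates, so pooling fails.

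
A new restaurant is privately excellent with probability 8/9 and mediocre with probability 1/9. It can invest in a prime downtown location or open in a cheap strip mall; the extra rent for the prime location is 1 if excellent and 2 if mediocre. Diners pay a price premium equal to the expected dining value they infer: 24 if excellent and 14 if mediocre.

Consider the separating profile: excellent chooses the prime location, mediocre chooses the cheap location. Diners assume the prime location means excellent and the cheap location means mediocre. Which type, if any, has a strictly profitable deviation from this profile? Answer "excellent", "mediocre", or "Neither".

mediocre

The prime location pays 24; the cheap location pays 14.
excellent: assigned the prime location, nets 24 − 1 = 23; deviating to the cheap location nets 14.
mediocre: assigned the cheap location, nets 14; deviating to the prime location nets 24 − 2 = 22.
The mediocre type gains 8 by deviating.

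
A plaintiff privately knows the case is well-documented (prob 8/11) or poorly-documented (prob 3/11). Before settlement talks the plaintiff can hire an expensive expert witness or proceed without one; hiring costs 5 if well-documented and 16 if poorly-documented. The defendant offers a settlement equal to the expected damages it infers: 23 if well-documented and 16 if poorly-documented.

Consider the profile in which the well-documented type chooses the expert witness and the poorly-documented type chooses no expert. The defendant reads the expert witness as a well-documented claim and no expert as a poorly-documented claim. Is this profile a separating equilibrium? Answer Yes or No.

Yes

Under these beliefs, the expert witness earns settlement 23 and no expert earns settlement 16.
well-documented: the expert witness nets 23 − 5 = 18; no expert nets 16. well-documented prefers the expert witness.
poorly-documented: the expert witness nets 23 − 16 = 7; no expert nets 16. poorly-documented prefers no expert.
Neither type deviates, so the separating profile is an equilibrium.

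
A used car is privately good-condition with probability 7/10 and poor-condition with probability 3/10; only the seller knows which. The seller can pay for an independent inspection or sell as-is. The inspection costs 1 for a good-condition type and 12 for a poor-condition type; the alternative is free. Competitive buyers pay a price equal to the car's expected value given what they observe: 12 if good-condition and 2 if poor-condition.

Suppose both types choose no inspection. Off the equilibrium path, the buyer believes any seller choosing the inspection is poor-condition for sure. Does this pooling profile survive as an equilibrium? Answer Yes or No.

Yes

On path, the buyer holds the prior and pays 7/10·12 + 3/10·2 = 9. Off path (the inspection), believing poor-condition, it pays 2.
good-condition: no inspection nets 9; the inspection nets 2 − 1 = 1. good-condition stays.
poor-condition: no inspection nets 9; the inspection nets 2 − 12 = -10. poor-condition stays.
No type deviates, so pooling is sustained.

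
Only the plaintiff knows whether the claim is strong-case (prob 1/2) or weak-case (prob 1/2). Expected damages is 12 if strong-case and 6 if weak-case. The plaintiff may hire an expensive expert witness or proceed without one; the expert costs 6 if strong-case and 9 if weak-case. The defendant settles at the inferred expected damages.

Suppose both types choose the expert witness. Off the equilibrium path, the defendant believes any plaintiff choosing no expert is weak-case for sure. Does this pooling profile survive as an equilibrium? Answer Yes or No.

On path, the defendant holds the prior and pays 1/2·12 + 1/2·6 = 9. Off path (no expert), believing weak-case, it pays 6.
strong-case: the expert witness nets 9 − 6 = 3; no expert nets 6. strong-case would deviate.
weak-case: the expert witness nets 9 − 9 = 0; no expert nets 6. weak-case would deviate.
A type deviates, so pooling fails.

No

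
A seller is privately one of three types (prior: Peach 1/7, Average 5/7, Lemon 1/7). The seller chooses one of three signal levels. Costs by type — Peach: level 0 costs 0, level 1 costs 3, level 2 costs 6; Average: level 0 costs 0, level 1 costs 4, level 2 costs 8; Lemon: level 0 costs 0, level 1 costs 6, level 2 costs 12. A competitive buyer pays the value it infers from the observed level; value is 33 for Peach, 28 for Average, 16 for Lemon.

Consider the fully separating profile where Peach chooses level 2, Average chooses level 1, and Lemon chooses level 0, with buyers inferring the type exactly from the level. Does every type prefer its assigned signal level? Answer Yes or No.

No

Separating prices: level 2 → 33, level 1 → 28, level 0 → 16.
Peach (assigned level 2): level 0: 16 − 0 = 16; level 1: 28 − 3 = 25; level 2: 33 − 6 = 27. Peach stays.
Average (assigned level 1): level 0: 16 − 0 = 16; level 1: 28 − 4 = 24; level 2: 33 − 8 = 25. Average prefers level 2.
Lemon (assigned level 0): level 0: 16 − 0 = 16; level 1: 28 − 6 = 22; level 2: 33 − 12 = 21. Lemon prefers level 1.
At least one type deviates; the separating profile fails.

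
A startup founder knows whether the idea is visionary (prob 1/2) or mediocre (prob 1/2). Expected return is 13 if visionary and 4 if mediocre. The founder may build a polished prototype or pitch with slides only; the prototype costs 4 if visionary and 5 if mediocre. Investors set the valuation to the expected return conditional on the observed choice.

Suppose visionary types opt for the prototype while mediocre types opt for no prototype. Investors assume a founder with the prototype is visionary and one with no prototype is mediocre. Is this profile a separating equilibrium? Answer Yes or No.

Under these beliefs, the prototype earns valuation 13 and no prototype earns valuation 4.
visionary: the prototype nets 13 − 4 = 9; no prototype nets 4. visionary prefers the prototype.
mediocre: the prototype nets 13 − 5 = 8; no prototype nets 4. mediocre would deviate to the prototype.
mediocre has a profitable deviation, so the profile is not an equilibrium.

No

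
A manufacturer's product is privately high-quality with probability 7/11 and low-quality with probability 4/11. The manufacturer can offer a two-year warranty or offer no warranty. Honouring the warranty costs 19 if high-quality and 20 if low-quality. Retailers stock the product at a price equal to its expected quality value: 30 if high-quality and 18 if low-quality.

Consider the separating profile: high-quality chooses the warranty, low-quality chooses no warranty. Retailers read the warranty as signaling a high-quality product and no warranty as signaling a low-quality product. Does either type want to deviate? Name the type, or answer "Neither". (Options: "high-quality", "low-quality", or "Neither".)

The warranty pays 30; no warranty pays 18.
high-quality: assigned the warranty, nets 30 − 19 = 11; deviating to no warranty nets 18.
low-quality: assigned no warranty, nets 18; deviating to the warranty nets 30 − 20 = 10.
The high-quality type gains 7 by deviating.

high-quality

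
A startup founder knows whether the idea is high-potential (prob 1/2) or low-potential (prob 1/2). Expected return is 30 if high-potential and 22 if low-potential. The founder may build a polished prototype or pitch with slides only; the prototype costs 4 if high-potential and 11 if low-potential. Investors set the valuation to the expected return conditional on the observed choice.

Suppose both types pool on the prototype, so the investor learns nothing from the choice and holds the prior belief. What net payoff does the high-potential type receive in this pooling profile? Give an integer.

22

Pooled valuation = 1/2·30 + 1/2·22 = 26.
high-potential pays cost 4 for the prototype, so net payoff = 26 − 4 = 22.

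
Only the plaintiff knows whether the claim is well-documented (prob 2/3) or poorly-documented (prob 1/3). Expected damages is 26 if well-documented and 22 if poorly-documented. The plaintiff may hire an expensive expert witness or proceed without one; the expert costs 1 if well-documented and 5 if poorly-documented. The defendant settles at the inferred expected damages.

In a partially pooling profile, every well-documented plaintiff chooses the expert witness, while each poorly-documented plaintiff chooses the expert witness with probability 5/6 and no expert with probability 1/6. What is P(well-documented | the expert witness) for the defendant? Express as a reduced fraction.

P(the expert witness) = (2/3)·1 + (1/3)·(5/6) = 17/18.
By Bayes' rule, P(well-documented | the expert witness) = (2/3) / (17/18) = 12/17.

12/17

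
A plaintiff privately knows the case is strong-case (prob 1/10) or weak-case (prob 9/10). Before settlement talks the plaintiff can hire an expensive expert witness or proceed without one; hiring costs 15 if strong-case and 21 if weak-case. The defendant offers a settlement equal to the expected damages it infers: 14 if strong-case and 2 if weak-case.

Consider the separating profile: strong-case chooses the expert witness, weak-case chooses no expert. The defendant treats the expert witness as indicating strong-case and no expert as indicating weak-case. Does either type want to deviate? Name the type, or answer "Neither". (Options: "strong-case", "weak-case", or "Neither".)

The expert witness pays 14; no expert pays 2.
strong-case: assigned the expert witness, nets 14 − 15 = -1; deviating to no expert nets 2.
weak-case: assigned no expert, nets 2; deviating to the expert witness nets 14 − 21 = -7.
The strong-case type gains 3 by deviating.

strong-case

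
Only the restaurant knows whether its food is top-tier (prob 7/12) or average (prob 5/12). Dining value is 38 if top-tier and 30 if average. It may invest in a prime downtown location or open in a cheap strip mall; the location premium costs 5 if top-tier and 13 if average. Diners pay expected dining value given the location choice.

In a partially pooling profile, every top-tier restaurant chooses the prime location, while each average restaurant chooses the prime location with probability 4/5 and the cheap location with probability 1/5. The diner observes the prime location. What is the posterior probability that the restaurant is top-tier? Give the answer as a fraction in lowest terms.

P(the prime location) = (7/12)·1 + (5/12)·(4/5) = 11/12.
By Bayes' rule, P(top-tier | the prime location) = (7/12) / (11/12) = 7/11.

7/11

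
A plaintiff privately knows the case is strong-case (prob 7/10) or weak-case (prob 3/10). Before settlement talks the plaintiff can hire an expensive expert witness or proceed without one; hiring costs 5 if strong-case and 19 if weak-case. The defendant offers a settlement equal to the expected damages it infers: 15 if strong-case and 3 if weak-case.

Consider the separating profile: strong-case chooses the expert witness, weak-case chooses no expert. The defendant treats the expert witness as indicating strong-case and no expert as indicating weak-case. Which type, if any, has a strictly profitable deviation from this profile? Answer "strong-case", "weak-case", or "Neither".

The expert witness pays 15; no expert pays 3.
strong-case: assigned the expert witness, nets 15 − 5 = 10; deviating to no expert nets 3.
weak-case: assigned no expert, nets 3; deviating to the expert witness nets 15 − 19 = -4.
Both types strictly prefer their assigned action; no profitable deviation.

Neither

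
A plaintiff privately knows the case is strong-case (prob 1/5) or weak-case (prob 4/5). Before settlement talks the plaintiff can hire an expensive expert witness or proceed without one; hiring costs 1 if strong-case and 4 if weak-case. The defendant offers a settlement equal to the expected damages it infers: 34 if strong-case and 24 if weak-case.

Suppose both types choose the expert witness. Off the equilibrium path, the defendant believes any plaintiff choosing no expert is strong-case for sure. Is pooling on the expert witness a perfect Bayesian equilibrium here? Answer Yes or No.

On path, the defendant holds the prior and pays 1/5·34 + 4/5·24 = 26. Off path (no expert), believing strong-case, it pays 34.
strong-case: the expert witness nets 26 − 1 = 25; no expert nets 34. strong-case would deviate.
weak-case: the expert witness nets 26 − 4 = 22; no expert nets 34. weak-case would deviate.
A type deviates, so pooling fails.

No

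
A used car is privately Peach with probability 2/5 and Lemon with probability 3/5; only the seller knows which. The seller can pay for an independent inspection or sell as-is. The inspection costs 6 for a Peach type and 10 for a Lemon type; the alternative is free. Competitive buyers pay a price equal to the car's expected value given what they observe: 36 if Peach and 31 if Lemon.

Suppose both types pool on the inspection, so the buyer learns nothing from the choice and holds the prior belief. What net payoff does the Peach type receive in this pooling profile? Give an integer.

27

Pooled price = 2/5·36 + 3/5·31 = 33.
Peach pays cost 6 for the inspection, so net payoff = 33 − 6 = 27.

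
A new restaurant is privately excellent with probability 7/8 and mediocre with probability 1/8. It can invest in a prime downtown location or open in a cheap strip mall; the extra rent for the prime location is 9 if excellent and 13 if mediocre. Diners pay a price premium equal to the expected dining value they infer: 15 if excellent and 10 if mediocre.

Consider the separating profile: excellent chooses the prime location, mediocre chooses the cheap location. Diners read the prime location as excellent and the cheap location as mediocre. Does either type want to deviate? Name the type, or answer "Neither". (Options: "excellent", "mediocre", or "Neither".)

excellent

The prime location pays 15; the cheap location pays 10.
excellent: assigned the prime location, nets 15 − 9 = 6; deviating to the cheap location nets 10.
mediocre: assigned the cheap location, nets 10; deviating to the prime location nets 15 − 13 = 2.
The excellent type gains 4 by deviating.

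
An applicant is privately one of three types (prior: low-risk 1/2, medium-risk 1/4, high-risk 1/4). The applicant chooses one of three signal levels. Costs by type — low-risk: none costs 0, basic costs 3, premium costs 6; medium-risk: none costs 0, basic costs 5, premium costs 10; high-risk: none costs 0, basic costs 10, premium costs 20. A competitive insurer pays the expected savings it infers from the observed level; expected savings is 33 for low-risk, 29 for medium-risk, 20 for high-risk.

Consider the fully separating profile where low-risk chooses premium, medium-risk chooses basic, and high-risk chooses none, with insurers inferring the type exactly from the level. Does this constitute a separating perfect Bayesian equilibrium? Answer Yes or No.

Separating rebates: premium → 33, basic → 29, none → 20.
low-risk (assigned premium): none: 20 − 0 = 20; basic: 29 − 3 = 26; premium: 33 − 6 = 27. low-risk stays.
medium-risk (assigned basic): none: 20 − 0 = 20; basic: 29 − 5 = 24; premium: 33 − 10 = 23. medium-risk stays.
high-risk (assigned none): none: 20 − 0 = 20; basic: 29 − 10 = 19; premium: 33 − 20 = 13. high-risk stays.
Every type prefers its assigned level; separation holds.

Yes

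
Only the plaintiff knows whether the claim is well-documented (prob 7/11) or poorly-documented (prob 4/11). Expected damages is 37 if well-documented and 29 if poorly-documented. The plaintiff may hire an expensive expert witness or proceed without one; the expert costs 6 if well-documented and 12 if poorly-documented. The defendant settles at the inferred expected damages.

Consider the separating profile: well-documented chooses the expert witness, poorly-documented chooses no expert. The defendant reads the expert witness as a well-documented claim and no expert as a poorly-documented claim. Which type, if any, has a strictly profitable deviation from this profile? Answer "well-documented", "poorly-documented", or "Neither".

Neither

The expert witness pays 37; no expert pays 29.
well-documented: assigned the expert witness, nets 37 − 6 = 31; deviating to no expert nets 29.
poorly-documented: assigned no expert, nets 29; deviating to the expert witness nets 37 − 12 = 25.
Both types strictly prefer their assigned action; no profitable deviation.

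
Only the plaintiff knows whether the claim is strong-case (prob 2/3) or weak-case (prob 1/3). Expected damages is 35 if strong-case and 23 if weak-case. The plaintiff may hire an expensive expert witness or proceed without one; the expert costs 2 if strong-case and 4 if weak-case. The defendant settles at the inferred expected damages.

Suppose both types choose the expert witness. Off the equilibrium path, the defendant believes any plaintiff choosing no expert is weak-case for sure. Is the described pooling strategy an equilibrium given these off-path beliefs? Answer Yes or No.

On path, the defendant holds the prior and pays 2/3·35 + 1/3·23 = 31. Off path (no expert), believing weak-case, it pays 23.
strong-case: the expert witness nets 31 − 2 = 29; no expert nets 23. strong-case stays.
weak-case: the expert witness nets 31 − 4 = 27; no expert nets 23. weak-case stays.
No type deviates, so pooling is sustained.

Yes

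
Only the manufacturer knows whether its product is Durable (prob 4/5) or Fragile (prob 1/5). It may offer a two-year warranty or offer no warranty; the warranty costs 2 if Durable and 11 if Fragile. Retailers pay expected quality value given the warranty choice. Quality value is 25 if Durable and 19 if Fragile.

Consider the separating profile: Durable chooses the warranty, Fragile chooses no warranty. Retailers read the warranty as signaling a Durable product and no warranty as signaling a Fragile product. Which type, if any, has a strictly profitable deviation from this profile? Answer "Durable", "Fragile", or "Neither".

The warranty pays 25; no warranty pays 19.
Durable: assigned the warranty, nets 25 − 2 = 23; deviating to no warranty nets 19.
Fragile: assigned no warranty, nets 19; deviating to the warranty nets 25 − 11 = 14.
Both types strictly prefer their assigned action; no profitable deviation.

Neither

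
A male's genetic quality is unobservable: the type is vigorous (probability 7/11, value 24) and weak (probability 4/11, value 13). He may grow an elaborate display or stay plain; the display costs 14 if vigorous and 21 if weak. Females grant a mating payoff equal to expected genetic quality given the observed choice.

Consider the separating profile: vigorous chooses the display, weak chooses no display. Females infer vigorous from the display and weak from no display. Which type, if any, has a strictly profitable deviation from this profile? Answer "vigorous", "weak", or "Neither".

The display pays 24; no display pays 13.
vigorous: assigned the display, nets 24 − 14 = 10; deviating to no display nets 13.
weak: assigned no display, nets 13; deviating to the display nets 24 − 21 = 3.
The vigorous type gains 3 by deviating.

vigorous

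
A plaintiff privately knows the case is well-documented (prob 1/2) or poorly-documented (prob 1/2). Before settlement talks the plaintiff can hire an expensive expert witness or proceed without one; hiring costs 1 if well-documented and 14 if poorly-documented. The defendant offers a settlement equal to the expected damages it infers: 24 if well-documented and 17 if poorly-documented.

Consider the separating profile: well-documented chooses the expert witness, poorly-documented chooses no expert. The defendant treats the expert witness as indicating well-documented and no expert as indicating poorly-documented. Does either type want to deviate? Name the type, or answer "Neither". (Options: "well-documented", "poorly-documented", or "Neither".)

The expert witness pays 24; no expert pays 17.
well-documented: assigned the expert witness, nets 24 − 1 = 23; deviating to no expert nets 17.
poorly-documented: assigned no expert, nets 17; deviating to the expert witness nets 24 − 14 = 10.
Both types strictly prefer their assigned action; no profitable deviation.

Neither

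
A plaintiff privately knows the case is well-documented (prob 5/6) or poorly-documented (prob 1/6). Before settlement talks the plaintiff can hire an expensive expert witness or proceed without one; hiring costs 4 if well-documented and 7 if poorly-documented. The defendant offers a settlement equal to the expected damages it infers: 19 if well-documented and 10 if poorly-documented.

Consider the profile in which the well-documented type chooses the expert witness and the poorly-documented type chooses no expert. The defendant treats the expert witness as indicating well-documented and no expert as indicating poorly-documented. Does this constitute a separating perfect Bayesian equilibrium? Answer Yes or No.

No

Under these beliefs, the expert witness earns settlement 19 and no expert earns settlement 10.
well-documented: the expert witness nets 19 − 4 = 15; no expert nets 10. well-documented prefers the expert witness.
poorly-documented: the expert witness nets 19 − 7 = 12; no expert nets 10. poorly-documented would deviate to the expert witness.
poorly-documented has a profitable deviation, so the profile is not an equilibrium.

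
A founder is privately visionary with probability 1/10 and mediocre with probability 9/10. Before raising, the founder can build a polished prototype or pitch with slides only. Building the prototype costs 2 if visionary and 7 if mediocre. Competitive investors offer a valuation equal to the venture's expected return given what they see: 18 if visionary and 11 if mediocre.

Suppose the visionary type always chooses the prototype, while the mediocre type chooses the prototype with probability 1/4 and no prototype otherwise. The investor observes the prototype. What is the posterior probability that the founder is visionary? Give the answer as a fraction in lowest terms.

4/13

P(the prototype) = (1/10)·1 + (9/10)·(1/4) = 13/40.
By Bayes' rule, P(visionary | the prototype) = (1/10) / (13/40) = 4/13.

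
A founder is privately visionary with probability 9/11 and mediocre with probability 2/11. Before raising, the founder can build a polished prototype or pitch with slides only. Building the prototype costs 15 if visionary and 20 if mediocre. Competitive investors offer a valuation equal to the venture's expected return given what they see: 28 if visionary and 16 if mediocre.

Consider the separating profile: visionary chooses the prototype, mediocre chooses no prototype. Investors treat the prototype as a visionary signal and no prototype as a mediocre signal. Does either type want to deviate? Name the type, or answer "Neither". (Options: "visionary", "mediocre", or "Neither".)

The prototype pays 28; no prototype pays 16.
visionary: assigned the prototype, nets 28 − 15 = 13; deviating to no prototype nets 16.
mediocre: assigned no prototype, nets 16; deviating to the prototype nets 28 − 20 = 8.
The visionary type gains 3 by deviating.

visionary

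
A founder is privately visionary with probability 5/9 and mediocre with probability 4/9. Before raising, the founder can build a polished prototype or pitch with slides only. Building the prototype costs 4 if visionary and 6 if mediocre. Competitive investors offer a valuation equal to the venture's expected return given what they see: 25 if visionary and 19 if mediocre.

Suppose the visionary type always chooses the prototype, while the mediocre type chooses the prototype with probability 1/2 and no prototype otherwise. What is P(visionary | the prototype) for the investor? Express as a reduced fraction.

P(the prototype) = (5/9)·1 + (4/9)·(1/2) = 7/9.
By Bayes' rule, P(visionary | the prototype) = (5/9) / (7/9) = 5/7.

5/7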